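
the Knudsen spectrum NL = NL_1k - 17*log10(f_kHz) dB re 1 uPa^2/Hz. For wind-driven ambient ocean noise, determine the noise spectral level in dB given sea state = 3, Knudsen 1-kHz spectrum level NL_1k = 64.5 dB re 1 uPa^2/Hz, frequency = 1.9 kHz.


NL = NL_1k - 17*log10(f_kHz) = 64.5 - 17*log10(1.9) = 64.5 - (4.74) = 59.76

59.76 dB


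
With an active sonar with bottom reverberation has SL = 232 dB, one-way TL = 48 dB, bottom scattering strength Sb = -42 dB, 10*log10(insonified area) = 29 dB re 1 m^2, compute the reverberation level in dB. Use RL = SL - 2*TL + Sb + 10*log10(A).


123 dB


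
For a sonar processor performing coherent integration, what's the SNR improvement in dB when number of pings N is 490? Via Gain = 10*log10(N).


Gain = 10*log10(490) = 26.9

26.9 dB


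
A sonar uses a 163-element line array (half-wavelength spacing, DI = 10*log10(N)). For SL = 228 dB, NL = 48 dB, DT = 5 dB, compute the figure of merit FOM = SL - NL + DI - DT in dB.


Step 1: DI = 10*log10(163) = 22.12 dB
Step 2: FOM = SL - NL + DI - DT = 228 - 48 + 22.12 - 5 = 197.12

197.12 dB


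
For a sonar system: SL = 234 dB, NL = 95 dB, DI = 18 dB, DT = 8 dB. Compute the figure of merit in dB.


FOM = SL - NL + DI - DT = 234 - 95 + 18 - 8 = 149

149 dB


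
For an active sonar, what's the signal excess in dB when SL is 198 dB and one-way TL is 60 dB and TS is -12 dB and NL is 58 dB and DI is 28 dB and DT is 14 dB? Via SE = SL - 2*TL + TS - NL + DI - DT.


SE = SL - 2*TL + TS - NL + DI - DT = 198 - 2*60 + (-12) - 58 + 28 - 14 = 22

22 dB


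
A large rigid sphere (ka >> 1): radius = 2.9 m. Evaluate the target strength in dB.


3.23 dB


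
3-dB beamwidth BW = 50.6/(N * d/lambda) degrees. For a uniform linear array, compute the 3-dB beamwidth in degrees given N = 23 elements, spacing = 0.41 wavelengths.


BW = 50.6 / (23 * 0.41) = 50.6 / 9.43 = 5.37

5.37 deg


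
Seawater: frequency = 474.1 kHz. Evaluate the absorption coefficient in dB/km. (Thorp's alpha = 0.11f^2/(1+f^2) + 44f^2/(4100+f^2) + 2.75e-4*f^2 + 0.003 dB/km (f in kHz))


f^2 = 224770.81
alpha = 0.11*224770.81/(1+224770.81) + 44*224770.81/(4100+224770.81) + 2.75e-4*224770.81 + 0.003 = 105.137

105.137 dB/km


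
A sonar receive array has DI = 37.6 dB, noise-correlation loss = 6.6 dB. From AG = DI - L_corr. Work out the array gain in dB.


AG = DI - L_corr = 37.6 - 6.6 = 31.0

31.0 dB


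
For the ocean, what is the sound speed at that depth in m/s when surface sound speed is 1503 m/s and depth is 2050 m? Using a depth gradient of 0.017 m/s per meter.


c = 1503 + 0.017 * 2050 = 1537.85

1537.85 m/s


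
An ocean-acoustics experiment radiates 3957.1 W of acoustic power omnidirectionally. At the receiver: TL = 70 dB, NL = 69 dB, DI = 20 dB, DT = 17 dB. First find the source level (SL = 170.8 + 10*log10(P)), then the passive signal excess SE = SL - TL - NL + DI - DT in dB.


Step 1: SL = 170.8 + 10*log10(3957.1) = 206.77 dB
Step 2: SE = SL - TL - NL + DI - DT = 206.77 - 70 - 69 + 20 - 17 = 70.77

70.77 dB


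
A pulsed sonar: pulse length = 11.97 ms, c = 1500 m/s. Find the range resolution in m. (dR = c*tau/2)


8.9775 m


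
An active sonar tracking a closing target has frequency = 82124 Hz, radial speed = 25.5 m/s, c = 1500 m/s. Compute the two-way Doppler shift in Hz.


fd = 2*f*v/c = 2 * 82124 * 25.5 / 1500 = 2792.22

2792.22 Hz


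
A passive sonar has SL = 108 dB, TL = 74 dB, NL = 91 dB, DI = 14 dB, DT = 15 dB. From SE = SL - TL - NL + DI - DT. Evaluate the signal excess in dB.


-58 dB


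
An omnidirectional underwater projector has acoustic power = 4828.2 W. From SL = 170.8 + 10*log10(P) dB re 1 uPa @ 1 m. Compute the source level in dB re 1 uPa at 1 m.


207.64 dB


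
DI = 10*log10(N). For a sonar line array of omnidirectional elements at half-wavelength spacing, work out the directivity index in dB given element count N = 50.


16.99 dB


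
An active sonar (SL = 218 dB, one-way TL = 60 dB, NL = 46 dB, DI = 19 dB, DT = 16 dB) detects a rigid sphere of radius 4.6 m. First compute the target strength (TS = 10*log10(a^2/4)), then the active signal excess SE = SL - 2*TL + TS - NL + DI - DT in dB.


Step 1: TS = 10*log10(4.6^2/4) = 7.23 dB
Step 2: SE = SL - 2*TL + TS - NL + DI - DT = 218 - 2*60 + (7.23) - 46 + 19 - 16 = 62.23

62.23 dB


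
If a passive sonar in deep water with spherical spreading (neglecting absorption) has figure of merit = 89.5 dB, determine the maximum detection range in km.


29.85 km


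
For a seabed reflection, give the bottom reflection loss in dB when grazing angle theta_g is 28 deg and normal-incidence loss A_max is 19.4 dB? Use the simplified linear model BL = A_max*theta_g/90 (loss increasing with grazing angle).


6.04 dB


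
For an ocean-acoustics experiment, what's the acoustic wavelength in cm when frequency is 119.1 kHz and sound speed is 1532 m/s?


1.29 cm


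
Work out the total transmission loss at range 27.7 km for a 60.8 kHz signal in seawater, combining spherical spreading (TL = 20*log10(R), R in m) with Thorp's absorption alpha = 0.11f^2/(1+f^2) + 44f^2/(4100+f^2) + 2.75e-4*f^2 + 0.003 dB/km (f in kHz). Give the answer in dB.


Step 1 (Thorp): alpha = 0.11*3696.64/(1+3696.64) + 44*3696.64/(4100+3696.64) + 2.75e-4*3696.64 + 0.003 = 21.9914 dB/km
Step 2: TL_spread = 20*log10(27700) = 88.85 dB
Step 3: TL_abs = alpha*R = 21.9914 * 27.7 = 609.16 dB
Step 4: TL_total = 88.85 + 609.16 = 698.01

698.01 dB


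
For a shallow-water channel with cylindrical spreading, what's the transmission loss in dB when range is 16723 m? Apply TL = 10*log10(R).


TL = 10*log10(16723) = 42.23

42.23 dB


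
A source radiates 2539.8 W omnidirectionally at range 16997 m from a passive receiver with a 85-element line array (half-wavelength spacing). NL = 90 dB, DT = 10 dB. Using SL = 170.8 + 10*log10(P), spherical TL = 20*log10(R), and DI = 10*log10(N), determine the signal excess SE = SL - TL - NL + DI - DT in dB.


39.53 dB


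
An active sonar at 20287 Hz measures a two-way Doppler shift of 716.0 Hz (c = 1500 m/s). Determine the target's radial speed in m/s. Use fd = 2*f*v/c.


26.47 m/s


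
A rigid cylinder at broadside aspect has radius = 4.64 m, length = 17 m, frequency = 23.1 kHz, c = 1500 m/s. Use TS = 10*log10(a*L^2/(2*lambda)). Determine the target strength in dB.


lambda = 1500/23100 = 0.06494 m
TS = 10*log10(4.64*17^2/(2*0.06494)) = 40.14

40.14 dB


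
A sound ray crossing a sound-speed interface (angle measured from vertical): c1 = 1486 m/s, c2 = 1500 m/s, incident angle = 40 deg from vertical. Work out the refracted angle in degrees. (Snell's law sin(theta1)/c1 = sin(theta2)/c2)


sin(theta2) = (c2/c1)*sin(theta1) = (1500/1486)*sin(40 deg) = 0.64884
theta2 = arcsin(0.64884) = 40.45

40.45 deg


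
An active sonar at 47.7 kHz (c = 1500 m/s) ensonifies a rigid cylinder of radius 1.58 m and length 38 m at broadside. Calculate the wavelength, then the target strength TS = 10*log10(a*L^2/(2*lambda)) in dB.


Step 1: lambda = c/f = 1500/47700 = 0.03145 m
Step 2: TS = 10*log10(a*L^2/(2*lambda)) = 10*log10(1.58*38^2/(2*0.03145)) = 45.6

45.6 dB


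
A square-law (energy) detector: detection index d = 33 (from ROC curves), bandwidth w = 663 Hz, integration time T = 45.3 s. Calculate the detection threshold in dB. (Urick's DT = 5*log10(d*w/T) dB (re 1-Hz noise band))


13.42 dB


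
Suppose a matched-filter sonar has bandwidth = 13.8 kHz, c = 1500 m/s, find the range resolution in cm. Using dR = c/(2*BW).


dR = c/(2*BW) = 1500 / (2 * 13.8e3) = 0.0543 m = 5.43 cm

5.43 cm


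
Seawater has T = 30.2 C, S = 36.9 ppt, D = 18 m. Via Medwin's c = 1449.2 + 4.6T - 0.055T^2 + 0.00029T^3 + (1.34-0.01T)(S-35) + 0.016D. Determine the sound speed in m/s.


c = 1449.2 + 4.6*30.2 - 0.055*30.2^2 + 0.00029*30.2^3 + (1.34 - 0.01*30.2)*(36.9 - 35) + 0.016*18 = 1548.21

1548.21 m/s


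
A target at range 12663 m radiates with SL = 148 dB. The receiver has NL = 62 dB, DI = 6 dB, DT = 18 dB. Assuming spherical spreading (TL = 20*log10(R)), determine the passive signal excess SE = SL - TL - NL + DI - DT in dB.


-8.05 dB


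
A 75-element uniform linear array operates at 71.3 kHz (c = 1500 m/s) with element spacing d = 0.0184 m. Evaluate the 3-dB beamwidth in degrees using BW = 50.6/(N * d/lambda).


Step 1: lambda = 1500/71300 = 0.02104 m
Step 2: d/lambda = 0.0184/0.02104 = 0.8745
Step 3: BW = 50.6/(N * d/lambda) = 50.6/(75 * 0.8745) = 0.77

0.77 deg


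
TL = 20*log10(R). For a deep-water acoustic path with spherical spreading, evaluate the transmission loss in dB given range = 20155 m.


TL = 20*log10(20155) = 86.09

86.09 dB


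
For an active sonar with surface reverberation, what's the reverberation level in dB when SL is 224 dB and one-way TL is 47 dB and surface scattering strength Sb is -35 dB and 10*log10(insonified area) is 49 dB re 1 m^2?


RL = SL - 2*TL + Sb + 10*log10(A) = 224 - 2*47 + (-35) + 49 = 144

144 dB


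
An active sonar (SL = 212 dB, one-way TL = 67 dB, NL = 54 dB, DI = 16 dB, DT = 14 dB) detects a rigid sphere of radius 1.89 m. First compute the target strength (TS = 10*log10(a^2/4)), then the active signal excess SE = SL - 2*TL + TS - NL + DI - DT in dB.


Step 1: TS = 10*log10(1.89^2/4) = -0.49 dB
Step 2: SE = SL - 2*TL + TS - NL + DI - DT = 212 - 2*67 + (-0.49) - 54 + 16 - 14 = 25.51

25.51 dB


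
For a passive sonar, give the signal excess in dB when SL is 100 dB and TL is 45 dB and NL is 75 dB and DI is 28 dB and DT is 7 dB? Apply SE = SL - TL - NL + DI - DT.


1 dB


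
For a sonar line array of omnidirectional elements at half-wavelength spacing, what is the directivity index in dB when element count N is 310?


DI = 10*log10(310) = 24.91

24.91 dB


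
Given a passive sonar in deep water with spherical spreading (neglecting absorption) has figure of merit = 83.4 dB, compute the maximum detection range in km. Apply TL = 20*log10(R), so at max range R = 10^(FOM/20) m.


At max range FOM = TL, so 20*log10(R) = 83.4
R = 10^(83.4/20) = 14791.08 m = 14.79 km

14.79 km


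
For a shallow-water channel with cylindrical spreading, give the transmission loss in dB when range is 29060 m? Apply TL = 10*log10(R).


TL = 10*log10(29060) = 44.63

44.63 dB


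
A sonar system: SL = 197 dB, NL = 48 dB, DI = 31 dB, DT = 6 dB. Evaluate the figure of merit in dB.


174 dB


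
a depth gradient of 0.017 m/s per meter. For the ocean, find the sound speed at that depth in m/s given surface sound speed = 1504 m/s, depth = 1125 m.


1523.125 m/s


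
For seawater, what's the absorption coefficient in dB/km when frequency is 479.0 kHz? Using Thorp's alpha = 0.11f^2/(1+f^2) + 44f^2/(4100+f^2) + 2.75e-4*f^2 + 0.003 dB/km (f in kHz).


f^2 = 229441.0
alpha = 0.11*229441.0/(1+229441.0) + 44*229441.0/(4100+229441.0) + 2.75e-4*229441.0 + 0.003 = 106.437

106.437 dB/km


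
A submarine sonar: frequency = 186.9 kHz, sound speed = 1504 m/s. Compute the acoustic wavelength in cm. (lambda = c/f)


lambda = c/f = 1504 / 186900 = 0.008 m = 0.8 cm

0.8 cm


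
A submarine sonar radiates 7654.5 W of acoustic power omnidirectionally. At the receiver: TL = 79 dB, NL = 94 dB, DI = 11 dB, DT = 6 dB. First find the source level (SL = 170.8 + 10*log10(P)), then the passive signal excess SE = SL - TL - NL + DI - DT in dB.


Step 1: SL = 170.8 + 10*log10(7654.5) = 209.64 dB
Step 2: SE = SL - TL - NL + DI - DT = 209.64 - 79 - 94 + 11 - 6 = 41.64

41.64 dB


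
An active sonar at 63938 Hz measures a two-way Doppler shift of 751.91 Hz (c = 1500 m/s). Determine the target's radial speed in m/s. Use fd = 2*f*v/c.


From fd = 2*f*v/c, v = c*fd/(2*f) = 1500 * 751.91 / (2*63938) = 8.82

8.82 m/s


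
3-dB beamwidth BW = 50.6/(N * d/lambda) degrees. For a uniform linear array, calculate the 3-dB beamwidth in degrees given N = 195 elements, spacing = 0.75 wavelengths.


BW = 50.6 / (195 * 0.75) = 50.6 / 146.25 = 0.35

0.35 deg


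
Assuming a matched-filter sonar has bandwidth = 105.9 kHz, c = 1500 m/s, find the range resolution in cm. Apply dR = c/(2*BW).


dR = c/(2*BW) = 1500 / (2 * 105.9e3) = 0.0071 m = 0.71 cm

0.71 cm


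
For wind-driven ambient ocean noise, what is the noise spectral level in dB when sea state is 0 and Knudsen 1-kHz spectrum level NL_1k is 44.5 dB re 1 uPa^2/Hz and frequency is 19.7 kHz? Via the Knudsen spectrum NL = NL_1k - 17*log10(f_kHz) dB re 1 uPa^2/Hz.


22.49 dB


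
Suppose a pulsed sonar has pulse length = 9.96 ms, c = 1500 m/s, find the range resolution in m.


dR = c*tau/2 = 1500 * 9.96e-3 / 2 = 7.47

7.47 m


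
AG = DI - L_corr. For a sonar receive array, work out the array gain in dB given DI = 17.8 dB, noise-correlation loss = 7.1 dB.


10.7 dB


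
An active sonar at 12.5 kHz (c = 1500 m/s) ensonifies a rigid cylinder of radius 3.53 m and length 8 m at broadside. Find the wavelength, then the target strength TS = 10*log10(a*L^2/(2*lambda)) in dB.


Step 1: lambda = c/f = 1500/12500 = 0.12 m
Step 2: TS = 10*log10(a*L^2/(2*lambda)) = 10*log10(3.53*8^2/(2*0.12)) = 29.74

29.74 dB


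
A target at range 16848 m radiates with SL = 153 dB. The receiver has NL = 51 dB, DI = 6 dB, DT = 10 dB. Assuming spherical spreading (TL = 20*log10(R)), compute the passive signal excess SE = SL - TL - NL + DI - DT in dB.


Step 1: TL = 20*log10(16848) = 84.53 dB
Step 2: SE = 153 - 84.53 - 51 + 6 - 10 = 13.47

13.47 dB


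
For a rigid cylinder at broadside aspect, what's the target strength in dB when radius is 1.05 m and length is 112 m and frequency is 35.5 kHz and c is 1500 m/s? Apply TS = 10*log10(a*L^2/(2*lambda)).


lambda = 1500/35500 = 0.04225 m
TS = 10*log10(1.05*112^2/(2*0.04225)) = 51.93

51.93 dB


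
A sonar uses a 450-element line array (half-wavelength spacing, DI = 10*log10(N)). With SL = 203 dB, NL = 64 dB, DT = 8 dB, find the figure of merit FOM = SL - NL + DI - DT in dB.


Step 1: DI = 10*log10(450) = 26.53 dB
Step 2: FOM = SL - NL + DI - DT = 203 - 64 + 26.53 - 8 = 157.53

157.53 dB


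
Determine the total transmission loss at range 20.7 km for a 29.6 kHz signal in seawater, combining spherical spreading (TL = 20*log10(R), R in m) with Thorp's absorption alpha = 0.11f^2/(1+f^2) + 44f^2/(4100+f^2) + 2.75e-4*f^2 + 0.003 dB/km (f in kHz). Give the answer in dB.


Step 1 (Thorp): alpha = 0.11*876.16/(1+876.16) + 44*876.16/(4100+876.16) + 2.75e-4*876.16 + 0.003 = 8.101 dB/km
Step 2: TL_spread = 20*log10(20700) = 86.32 dB
Step 3: TL_abs = alpha*R = 8.101 * 20.7 = 167.69 dB
Step 4: TL_total = 86.32 + 167.69 = 254.01

254.01 dB


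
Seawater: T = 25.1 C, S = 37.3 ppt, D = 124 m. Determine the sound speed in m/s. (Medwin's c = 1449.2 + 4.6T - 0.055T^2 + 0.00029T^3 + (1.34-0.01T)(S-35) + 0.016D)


1539.08 m/s


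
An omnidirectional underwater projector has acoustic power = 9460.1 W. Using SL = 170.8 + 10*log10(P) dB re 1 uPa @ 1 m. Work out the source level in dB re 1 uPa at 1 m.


SL = 170.8 + 10*log10(9460.1) = 170.8 + 39.76 = 210.56

210.56 dB


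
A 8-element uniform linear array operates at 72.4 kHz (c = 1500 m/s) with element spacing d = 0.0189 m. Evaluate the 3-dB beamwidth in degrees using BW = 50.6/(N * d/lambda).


Step 1: lambda = 1500/72400 = 0.02072 m
Step 2: d/lambda = 0.0189/0.02072 = 0.9122
Step 3: BW = 50.6/(N * d/lambda) = 50.6/(8 * 0.9122) = 6.93

6.93 deg


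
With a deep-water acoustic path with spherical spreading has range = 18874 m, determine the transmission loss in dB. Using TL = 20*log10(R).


TL = 20*log10(18874) = 85.52

85.52 dB


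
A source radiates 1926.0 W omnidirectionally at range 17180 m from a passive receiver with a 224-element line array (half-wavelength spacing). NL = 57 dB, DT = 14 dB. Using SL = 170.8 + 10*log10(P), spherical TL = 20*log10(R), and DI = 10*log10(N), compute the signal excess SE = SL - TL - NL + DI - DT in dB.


71.45 dB


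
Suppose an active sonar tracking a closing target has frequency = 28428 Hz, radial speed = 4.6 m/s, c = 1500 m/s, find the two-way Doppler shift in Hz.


174.36 Hz


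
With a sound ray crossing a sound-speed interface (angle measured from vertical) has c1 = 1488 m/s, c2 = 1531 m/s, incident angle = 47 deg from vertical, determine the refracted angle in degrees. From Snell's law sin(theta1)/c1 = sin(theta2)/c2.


sin(theta2) = (c2/c1)*sin(theta1) = (1531/1488)*sin(47 deg) = 0.75249
theta2 = arcsin(0.75249) = 48.81

48.81 deg


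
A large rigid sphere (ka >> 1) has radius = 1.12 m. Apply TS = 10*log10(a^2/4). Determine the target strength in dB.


TS = 10*log10(1.12^2 / 4) = 10*log10(0.3136) = -5.04

-5.04 dB


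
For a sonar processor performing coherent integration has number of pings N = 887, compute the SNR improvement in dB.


Gain = 10*log10(887) = 29.48

29.48 dB


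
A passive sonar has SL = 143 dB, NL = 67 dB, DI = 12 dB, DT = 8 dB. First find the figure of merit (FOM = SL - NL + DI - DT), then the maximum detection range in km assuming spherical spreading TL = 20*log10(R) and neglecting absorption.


Step 1: FOM = SL - NL + DI - DT = 143 - 67 + 12 - 8 = 80 dB
Step 2: at max range FOM = TL = 20*log10(R), so R = 10^(80/20) = 10000.0 m = 10.0 km

10.0 km


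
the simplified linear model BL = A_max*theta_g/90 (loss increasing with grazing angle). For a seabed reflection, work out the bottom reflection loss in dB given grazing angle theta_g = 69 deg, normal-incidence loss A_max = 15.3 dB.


11.73 dB


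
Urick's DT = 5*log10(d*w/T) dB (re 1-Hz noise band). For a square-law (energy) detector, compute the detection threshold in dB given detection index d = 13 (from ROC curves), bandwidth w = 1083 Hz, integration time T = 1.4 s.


DT = 5*log10(d*w/T) = 5*log10(13 * 1083 / 1.4) = 5*log10(10056.43) = 20.01

20.01 dB


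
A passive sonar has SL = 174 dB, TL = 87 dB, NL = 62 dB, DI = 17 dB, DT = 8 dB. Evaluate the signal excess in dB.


SE = SL - TL - NL + DI - DT = 174 - 87 - 62 + 17 - 8 = 34

34 dB


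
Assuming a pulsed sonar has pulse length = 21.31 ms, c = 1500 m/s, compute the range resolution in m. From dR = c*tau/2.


dR = c*tau/2 = 1500 * 21.31e-3 / 2 = 15.9825

15.9825 m


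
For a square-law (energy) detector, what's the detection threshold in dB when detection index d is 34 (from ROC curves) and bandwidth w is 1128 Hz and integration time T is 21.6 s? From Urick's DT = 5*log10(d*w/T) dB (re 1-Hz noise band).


DT = 5*log10(d*w/T) = 5*log10(34 * 1128 / 21.6) = 5*log10(1775.56) = 16.25

16.25 dB


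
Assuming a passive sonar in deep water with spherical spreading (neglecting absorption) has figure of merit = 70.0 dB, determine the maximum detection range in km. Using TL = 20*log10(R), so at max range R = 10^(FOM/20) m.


3.16 km


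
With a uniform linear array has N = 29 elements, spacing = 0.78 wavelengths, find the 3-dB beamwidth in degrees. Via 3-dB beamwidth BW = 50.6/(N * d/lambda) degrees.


BW = 50.6 / (29 * 0.78) = 50.6 / 22.62 = 2.24

2.24 deg


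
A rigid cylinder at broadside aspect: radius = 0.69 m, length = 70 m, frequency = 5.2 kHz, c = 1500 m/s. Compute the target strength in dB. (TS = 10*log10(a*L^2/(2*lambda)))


lambda = 1500/5200 = 0.28846 m
TS = 10*log10(0.69*70^2/(2*0.28846)) = 37.68

37.68 dB


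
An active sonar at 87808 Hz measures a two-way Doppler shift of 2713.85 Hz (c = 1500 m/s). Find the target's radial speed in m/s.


From fd = 2*f*v/c, v = c*fd/(2*f) = 1500 * 2713.85 / (2*87808) = 23.18

23.18 m/s


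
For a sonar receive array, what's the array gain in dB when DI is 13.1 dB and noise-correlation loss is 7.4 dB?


AG = DI - L_corr = 13.1 - 7.4 = 5.7

5.7 dB


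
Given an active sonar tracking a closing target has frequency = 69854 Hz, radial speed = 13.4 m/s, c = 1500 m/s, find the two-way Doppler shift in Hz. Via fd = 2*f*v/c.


fd = 2*f*v/c = 2 * 69854 * 13.4 / 1500 = 1248.06

1248.06 Hz


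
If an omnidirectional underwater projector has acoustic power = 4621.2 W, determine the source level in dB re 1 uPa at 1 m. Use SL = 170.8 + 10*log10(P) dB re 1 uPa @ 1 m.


SL = 170.8 + 10*log10(4621.2) = 170.8 + 36.65 = 207.45

207.45 dB


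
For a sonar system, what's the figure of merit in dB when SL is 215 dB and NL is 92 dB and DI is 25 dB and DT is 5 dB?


FOM = SL - NL + DI - DT = 215 - 92 + 25 - 5 = 143

143 dB


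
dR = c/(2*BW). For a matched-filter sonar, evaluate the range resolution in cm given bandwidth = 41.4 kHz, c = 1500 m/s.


1.81 cm


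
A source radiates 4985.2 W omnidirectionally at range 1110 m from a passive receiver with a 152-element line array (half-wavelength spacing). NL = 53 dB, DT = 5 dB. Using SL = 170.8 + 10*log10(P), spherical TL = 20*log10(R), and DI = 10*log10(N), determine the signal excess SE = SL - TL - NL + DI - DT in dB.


Step 1: SL = 170.8 + 10*log10(4985.2) = 207.78 dB
Step 2: TL = 20*log10(1110) = 60.91 dB
Step 3: DI = 10*log10(152) = 21.82 dB
Step 4: SE = SL - TL - NL + DI - DT = 207.78 - 60.91 - 53 + 21.82 - 5 = 110.69

110.69 dB


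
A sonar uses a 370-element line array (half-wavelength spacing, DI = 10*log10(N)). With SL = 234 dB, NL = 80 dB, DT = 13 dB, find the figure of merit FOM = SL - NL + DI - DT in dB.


Step 1: DI = 10*log10(370) = 25.68 dB
Step 2: FOM = SL - NL + DI - DT = 234 - 80 + 25.68 - 13 = 166.68

166.68 dB


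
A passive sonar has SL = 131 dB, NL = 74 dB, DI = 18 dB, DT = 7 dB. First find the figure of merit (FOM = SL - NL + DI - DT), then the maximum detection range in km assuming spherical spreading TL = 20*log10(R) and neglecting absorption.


Step 1: FOM = SL - NL + DI - DT = 131 - 74 + 18 - 7 = 68 dB
Step 2: at max range FOM = TL = 20*log10(R), so R = 10^(68/20) = 2511.89 m = 2.51 km

2.51 km


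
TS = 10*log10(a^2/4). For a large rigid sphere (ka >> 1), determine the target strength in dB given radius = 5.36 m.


8.56 dB


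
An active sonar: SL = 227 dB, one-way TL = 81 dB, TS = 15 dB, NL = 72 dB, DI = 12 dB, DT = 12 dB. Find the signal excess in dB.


SE = SL - 2*TL + TS - NL + DI - DT = 227 - 2*81 + (15) - 72 + 12 - 12 = 8

8 dB


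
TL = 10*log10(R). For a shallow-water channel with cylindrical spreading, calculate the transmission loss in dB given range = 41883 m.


TL = 10*log10(41883) = 46.22

46.22 dB


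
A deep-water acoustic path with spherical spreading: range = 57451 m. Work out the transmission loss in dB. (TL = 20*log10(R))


TL = 20*log10(57451) = 95.19

95.19 dB


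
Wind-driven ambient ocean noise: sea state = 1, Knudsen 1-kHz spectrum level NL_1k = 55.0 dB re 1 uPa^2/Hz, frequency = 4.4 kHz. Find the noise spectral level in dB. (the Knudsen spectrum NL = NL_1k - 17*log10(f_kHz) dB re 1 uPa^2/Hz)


44.06 dB


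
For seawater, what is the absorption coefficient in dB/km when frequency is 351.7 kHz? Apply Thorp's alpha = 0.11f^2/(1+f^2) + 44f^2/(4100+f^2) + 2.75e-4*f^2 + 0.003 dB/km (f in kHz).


76.717 dB/km


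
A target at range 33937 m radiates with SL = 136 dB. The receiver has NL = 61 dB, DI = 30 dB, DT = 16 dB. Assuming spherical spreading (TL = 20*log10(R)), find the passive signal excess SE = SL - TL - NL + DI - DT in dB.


Step 1: TL = 20*log10(33937) = 90.61 dB
Step 2: SE = 136 - 90.61 - 61 + 30 - 16 = -1.61

-1.61 dB


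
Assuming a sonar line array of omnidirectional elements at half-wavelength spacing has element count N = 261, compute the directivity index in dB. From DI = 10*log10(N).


24.17 dB


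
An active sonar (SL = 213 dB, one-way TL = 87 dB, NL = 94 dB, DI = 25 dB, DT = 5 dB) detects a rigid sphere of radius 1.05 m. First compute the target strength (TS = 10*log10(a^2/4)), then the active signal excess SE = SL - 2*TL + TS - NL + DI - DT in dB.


Step 1: TS = 10*log10(1.05^2/4) = -5.6 dB
Step 2: SE = SL - 2*TL + TS - NL + DI - DT = 213 - 2*87 + (-5.6) - 94 + 25 - 5 = -40.6

-40.6 dB


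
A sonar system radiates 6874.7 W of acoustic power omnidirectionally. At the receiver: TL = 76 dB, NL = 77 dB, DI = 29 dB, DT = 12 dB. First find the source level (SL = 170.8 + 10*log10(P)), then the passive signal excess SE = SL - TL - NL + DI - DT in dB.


Step 1: SL = 170.8 + 10*log10(6874.7) = 209.17 dB
Step 2: SE = SL - TL - NL + DI - DT = 209.17 - 76 - 77 + 29 - 12 = 73.17

73.17 dB


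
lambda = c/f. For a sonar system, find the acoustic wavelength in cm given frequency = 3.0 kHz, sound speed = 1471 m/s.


lambda = c/f = 1471 / 3000 = 0.4903 m = 49.03 cm

49.03 cm


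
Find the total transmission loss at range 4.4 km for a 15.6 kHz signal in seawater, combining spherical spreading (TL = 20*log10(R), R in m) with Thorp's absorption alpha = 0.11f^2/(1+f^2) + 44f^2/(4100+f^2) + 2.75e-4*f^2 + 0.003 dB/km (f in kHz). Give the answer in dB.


Step 1 (Thorp): alpha = 0.11*243.36/(1+243.36) + 44*243.36/(4100+243.36) + 2.75e-4*243.36 + 0.003 = 2.6448 dB/km
Step 2: TL_spread = 20*log10(4400) = 72.87 dB
Step 3: TL_abs = alpha*R = 2.6448 * 4.4 = 11.64 dB
Step 4: TL_total = 72.87 + 11.64 = 84.51

84.51 dB


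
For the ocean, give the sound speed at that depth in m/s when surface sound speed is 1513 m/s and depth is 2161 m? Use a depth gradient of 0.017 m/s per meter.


c = 1513 + 0.017 * 2161 = 1549.737

1549.737 m/s


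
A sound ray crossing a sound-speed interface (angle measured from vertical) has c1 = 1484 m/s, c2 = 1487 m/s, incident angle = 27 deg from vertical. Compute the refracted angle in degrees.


sin(theta2) = (c2/c1)*sin(theta1) = (1487/1484)*sin(27 deg) = 0.45491
theta2 = arcsin(0.45491) = 27.06

27.06 deg


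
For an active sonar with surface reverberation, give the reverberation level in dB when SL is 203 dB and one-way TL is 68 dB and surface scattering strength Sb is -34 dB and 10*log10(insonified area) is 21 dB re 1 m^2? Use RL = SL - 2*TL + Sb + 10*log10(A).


RL = SL - 2*TL + Sb + 10*log10(A) = 203 - 2*68 + (-34) + 21 = 54

54 dB


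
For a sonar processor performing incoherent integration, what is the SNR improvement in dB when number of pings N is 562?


Gain = 5*log10(562) = 13.75

13.75 dB


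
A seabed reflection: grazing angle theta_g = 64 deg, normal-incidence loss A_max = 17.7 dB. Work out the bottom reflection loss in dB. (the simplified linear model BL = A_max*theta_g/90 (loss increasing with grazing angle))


BL = A_max * theta_g / 90 = 17.7 * 64 / 90 = 12.59

12.59 dB


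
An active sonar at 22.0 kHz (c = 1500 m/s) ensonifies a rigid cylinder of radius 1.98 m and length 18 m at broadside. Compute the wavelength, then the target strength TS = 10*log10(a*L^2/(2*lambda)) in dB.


Step 1: lambda = c/f = 1500/22000 = 0.06818 m
Step 2: TS = 10*log10(a*L^2/(2*lambda)) = 10*log10(1.98*18^2/(2*0.06818)) = 36.73

36.73 dB


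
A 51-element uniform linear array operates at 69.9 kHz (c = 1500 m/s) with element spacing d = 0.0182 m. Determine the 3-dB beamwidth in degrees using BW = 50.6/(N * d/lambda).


1.17 deg


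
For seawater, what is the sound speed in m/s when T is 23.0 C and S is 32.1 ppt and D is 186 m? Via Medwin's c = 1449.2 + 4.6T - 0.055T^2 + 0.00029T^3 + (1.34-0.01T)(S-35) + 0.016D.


c = 1449.2 + 4.6*23.0 - 0.055*23.0^2 + 0.00029*23.0^3 + (1.34 - 0.01*23.0)*(32.1 - 35) + 0.016*186 = 1529.19

1529.19 m/s


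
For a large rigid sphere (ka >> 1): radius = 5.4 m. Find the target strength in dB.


TS = 10*log10(5.4^2 / 4) = 10*log10(7.29) = 8.63

8.63 dB


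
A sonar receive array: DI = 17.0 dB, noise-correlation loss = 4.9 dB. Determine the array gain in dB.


AG = DI - L_corr = 17.0 - 4.9 = 12.1

12.1 dB


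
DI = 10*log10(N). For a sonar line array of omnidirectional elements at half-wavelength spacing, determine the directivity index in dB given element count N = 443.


DI = 10*log10(443) = 26.46

26.46 dB


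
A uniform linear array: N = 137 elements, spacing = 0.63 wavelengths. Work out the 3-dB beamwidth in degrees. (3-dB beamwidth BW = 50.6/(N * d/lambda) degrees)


0.59 deg


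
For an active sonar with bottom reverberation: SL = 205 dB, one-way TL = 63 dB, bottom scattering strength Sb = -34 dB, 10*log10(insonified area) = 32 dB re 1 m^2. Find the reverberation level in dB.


77 dB


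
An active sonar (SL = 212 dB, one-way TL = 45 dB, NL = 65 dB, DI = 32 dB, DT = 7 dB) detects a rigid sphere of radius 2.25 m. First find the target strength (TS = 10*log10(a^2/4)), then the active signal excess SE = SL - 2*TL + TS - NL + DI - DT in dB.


Step 1: TS = 10*log10(2.25^2/4) = 1.02 dB
Step 2: SE = SL - 2*TL + TS - NL + DI - DT = 212 - 2*45 + (1.02) - 65 + 32 - 7 = 83.02

83.02 dB


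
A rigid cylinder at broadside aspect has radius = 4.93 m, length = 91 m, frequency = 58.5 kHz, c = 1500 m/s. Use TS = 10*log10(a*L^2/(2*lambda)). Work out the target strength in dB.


lambda = 1500/58500 = 0.02564 m
TS = 10*log10(4.93*91^2/(2*0.02564)) = 59.01

59.01 dB


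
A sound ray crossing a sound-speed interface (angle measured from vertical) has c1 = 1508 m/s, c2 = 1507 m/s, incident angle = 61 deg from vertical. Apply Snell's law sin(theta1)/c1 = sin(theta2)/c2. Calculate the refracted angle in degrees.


60.93 deg


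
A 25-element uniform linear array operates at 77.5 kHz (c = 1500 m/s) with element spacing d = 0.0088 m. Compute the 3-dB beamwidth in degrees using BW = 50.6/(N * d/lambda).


4.45 deg


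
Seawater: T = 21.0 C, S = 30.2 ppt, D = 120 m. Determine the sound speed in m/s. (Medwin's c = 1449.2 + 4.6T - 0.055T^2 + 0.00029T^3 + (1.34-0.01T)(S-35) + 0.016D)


c = 1449.2 + 4.6*21.0 - 0.055*21.0^2 + 0.00029*21.0^3 + (1.34 - 0.01*21.0)*(30.2 - 35) + 0.016*120 = 1520.73

1520.73 m/s


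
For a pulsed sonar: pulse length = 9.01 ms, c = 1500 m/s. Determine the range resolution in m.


dR = c*tau/2 = 1500 * 9.01e-3 / 2 = 6.7575

6.7575 m


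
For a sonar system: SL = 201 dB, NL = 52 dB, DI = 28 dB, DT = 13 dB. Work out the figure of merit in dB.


FOM = SL - NL + DI - DT = 201 - 52 + 28 - 13 = 164

164 dB


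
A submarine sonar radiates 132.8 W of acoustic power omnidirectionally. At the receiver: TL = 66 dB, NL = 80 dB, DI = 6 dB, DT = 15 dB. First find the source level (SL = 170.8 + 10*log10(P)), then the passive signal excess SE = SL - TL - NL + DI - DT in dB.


Step 1: SL = 170.8 + 10*log10(132.8) = 192.03 dB
Step 2: SE = SL - TL - NL + DI - DT = 192.03 - 66 - 80 + 6 - 15 = 37.03

37.03 dB


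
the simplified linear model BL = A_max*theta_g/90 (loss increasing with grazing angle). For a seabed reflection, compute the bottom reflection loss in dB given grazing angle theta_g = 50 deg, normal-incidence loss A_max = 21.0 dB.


11.67 dB


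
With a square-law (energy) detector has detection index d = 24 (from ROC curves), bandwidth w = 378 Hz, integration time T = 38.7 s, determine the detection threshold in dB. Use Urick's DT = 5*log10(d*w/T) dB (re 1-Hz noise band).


11.85 dB


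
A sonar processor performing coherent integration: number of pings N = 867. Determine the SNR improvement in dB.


29.38 dB


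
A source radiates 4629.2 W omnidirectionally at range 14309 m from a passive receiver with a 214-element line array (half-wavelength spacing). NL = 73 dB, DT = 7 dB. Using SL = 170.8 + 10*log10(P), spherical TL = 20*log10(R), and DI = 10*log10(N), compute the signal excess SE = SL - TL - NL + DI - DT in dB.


67.65 dB


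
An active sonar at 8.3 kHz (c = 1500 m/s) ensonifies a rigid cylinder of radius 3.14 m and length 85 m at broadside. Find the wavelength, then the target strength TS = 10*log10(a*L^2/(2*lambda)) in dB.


Step 1: lambda = c/f = 1500/8300 = 0.18072 m
Step 2: TS = 10*log10(a*L^2/(2*lambda)) = 10*log10(3.14*85^2/(2*0.18072)) = 47.98

47.98 dB


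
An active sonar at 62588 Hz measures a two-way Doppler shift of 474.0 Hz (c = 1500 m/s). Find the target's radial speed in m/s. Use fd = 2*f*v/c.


From fd = 2*f*v/c, v = c*fd/(2*f) = 1500 * 474.0 / (2*62588) = 5.68

5.68 m/s


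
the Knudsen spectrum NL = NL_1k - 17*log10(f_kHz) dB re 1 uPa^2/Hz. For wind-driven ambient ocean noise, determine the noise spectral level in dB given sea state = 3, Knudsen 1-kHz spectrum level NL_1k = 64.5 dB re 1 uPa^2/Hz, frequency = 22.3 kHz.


NL = NL_1k - 17*log10(f_kHz) = 64.5 - 17*log10(22.3) = 64.5 - (22.92) = 41.58

41.58 dB


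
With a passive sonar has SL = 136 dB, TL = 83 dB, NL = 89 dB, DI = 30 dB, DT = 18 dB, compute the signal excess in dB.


-24 dB


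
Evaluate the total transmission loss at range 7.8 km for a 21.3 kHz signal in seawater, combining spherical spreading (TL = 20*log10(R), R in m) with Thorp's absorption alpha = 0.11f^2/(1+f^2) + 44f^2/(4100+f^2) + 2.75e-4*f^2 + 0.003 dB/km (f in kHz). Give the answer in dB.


Step 1 (Thorp): alpha = 0.11*453.69/(1+453.69) + 44*453.69/(4100+453.69) + 2.75e-4*453.69 + 0.003 = 4.6213 dB/km
Step 2: TL_spread = 20*log10(7800) = 77.84 dB
Step 3: TL_abs = alpha*R = 4.6213 * 7.8 = 36.05 dB
Step 4: TL_total = 77.84 + 36.05 = 113.89

113.89 dB


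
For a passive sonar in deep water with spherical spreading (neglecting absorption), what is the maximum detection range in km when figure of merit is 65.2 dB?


1.82 km


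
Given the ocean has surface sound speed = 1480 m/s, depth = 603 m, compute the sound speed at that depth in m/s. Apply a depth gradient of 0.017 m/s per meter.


c = 1480 + 0.017 * 603 = 1490.251

1490.251 m/s


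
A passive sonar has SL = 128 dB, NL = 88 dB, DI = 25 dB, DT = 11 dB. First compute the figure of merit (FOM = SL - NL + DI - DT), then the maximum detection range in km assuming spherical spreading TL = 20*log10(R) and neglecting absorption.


Step 1: FOM = SL - NL + DI - DT = 128 - 88 + 25 - 11 = 54 dB
Step 2: at max range FOM = TL = 20*log10(R), so R = 10^(54/20) = 501.19 m = 0.5 km

0.5 km


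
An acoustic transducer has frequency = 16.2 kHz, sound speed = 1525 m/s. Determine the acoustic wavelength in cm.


lambda = c/f = 1525 / 16200 = 0.0941 m = 9.41 cm

9.41 cm


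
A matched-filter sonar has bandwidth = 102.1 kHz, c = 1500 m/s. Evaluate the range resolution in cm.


dR = c/(2*BW) = 1500 / (2 * 102.1e3) = 0.0073 m = 0.73 cm

0.73 cm


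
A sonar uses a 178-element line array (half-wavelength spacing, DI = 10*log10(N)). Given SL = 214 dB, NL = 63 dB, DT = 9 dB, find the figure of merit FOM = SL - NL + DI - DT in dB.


Step 1: DI = 10*log10(178) = 22.5 dB
Step 2: FOM = SL - NL + DI - DT = 214 - 63 + 22.5 - 9 = 164.5

164.5 dB


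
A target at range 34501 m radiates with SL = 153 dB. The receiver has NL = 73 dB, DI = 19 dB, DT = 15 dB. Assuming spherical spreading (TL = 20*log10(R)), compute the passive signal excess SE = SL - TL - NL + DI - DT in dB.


Step 1: TL = 20*log10(34501) = 90.76 dB
Step 2: SE = 153 - 90.76 - 73 + 19 - 15 = -6.76

-6.76 dB


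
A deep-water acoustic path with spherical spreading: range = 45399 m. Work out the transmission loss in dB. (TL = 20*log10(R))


TL = 20*log10(45399) = 93.14

93.14 dB


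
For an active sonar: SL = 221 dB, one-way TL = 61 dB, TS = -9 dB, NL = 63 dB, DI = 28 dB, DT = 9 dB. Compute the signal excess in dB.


SE = SL - 2*TL + TS - NL + DI - DT = 221 - 2*61 + (-9) - 63 + 28 - 9 = 46

46 dB


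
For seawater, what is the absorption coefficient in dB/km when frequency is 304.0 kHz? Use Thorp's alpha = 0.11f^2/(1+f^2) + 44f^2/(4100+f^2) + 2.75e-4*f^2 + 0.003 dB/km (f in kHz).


67.658 dB/km


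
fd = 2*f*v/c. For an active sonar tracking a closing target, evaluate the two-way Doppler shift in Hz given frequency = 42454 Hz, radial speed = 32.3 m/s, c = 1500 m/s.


fd = 2*f*v/c = 2 * 42454 * 32.3 / 1500 = 1828.35

1828.35 Hz


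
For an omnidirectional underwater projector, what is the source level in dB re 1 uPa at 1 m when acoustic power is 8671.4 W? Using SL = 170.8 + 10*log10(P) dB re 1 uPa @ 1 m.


SL = 170.8 + 10*log10(8671.4) = 170.8 + 39.38 = 210.18

210.18 dB


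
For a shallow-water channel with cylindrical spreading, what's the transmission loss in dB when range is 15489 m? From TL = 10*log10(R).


TL = 10*log10(15489) = 41.9

41.9 dB


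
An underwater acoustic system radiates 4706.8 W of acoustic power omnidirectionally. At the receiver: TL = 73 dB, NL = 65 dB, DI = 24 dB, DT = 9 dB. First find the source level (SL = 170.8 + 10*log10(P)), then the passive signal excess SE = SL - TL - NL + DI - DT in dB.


Step 1: SL = 170.8 + 10*log10(4706.8) = 207.53 dB
Step 2: SE = SL - TL - NL + DI - DT = 207.53 - 73 - 65 + 24 - 9 = 84.53

84.53 dB


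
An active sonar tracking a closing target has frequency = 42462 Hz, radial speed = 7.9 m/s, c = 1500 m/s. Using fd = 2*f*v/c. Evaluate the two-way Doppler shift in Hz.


fd = 2*f*v/c = 2 * 42462 * 7.9 / 1500 = 447.27

447.27 Hz


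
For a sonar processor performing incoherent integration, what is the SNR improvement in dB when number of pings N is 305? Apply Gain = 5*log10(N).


Gain = 5*log10(305) = 12.42

12.42 dB


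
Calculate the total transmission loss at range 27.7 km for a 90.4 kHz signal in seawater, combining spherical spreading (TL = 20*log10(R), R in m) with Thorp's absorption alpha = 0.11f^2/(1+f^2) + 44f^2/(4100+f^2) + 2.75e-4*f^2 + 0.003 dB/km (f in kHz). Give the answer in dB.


Step 1 (Thorp): alpha = 0.11*8172.16/(1+8172.16) + 44*8172.16/(4100+8172.16) + 2.75e-4*8172.16 + 0.003 = 31.6604 dB/km
Step 2: TL_spread = 20*log10(27700) = 88.85 dB
Step 3: TL_abs = alpha*R = 31.6604 * 27.7 = 876.99 dB
Step 4: TL_total = 88.85 + 876.99 = 965.84

965.84 dB


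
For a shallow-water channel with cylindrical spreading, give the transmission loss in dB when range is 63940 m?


48.06 dB


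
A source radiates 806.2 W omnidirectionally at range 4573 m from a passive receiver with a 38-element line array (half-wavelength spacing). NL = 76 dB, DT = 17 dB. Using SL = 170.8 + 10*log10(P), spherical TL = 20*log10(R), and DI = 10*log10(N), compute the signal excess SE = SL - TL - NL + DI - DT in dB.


Step 1: SL = 170.8 + 10*log10(806.2) = 199.86 dB
Step 2: TL = 20*log10(4573) = 73.2 dB
Step 3: DI = 10*log10(38) = 15.8 dB
Step 4: SE = SL - TL - NL + DI - DT = 199.86 - 73.2 - 76 + 15.8 - 17 = 49.46

49.46 dB


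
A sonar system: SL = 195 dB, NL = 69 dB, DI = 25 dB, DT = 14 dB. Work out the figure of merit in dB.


137 dB


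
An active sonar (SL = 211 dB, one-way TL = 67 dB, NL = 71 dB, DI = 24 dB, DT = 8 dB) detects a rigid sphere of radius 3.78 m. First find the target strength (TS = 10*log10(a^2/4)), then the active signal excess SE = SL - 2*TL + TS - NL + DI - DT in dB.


Step 1: TS = 10*log10(3.78^2/4) = 5.53 dB
Step 2: SE = SL - 2*TL + TS - NL + DI - DT = 211 - 2*67 + (5.53) - 71 + 24 - 8 = 27.53

27.53 dB


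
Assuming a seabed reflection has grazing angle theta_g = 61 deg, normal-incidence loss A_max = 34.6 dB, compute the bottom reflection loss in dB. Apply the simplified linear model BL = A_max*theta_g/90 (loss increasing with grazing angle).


BL = A_max * theta_g / 90 = 34.6 * 61 / 90 = 23.45

23.45 dB


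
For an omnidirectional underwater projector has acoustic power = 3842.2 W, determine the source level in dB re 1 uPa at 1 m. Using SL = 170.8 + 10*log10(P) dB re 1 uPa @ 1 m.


206.65 dB


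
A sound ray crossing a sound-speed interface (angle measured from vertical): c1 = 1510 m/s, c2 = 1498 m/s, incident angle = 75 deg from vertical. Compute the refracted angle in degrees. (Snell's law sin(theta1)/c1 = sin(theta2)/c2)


sin(theta2) = (c2/c1)*sin(theta1) = (1498/1510)*sin(75 deg) = 0.95825
theta2 = arcsin(0.95825) = 73.39

73.39 deg


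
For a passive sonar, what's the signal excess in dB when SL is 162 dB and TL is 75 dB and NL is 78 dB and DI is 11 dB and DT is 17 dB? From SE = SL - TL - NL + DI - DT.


SE = SL - TL - NL + DI - DT = 162 - 75 - 78 + 11 - 17 = 3

3 dB


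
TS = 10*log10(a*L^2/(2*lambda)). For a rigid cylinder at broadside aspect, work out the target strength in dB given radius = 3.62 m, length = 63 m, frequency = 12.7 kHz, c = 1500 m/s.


47.84 dB
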